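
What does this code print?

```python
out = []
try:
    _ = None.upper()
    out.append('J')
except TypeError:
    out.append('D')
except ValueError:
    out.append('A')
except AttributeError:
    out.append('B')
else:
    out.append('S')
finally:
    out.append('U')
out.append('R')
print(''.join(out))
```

Execution trace: 'B' (except AttributeError) → 'U' (finally) → 'R' (after the try/except). Output: BUR

Answer: BUR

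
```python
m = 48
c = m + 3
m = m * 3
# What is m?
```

Trace:
`m = 48` → m = 48
`c = m + 3` → c = 51
`m = m * 3` → m = 144
So m = 144

Answer: 144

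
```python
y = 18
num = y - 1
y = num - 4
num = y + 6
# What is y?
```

Trace:
`y = 18` → y = 18
`num = y - 1` → num = 17
`y = num - 4` → y = 13
`num = y + 6` → num = 19
So y = 13

Answer: 13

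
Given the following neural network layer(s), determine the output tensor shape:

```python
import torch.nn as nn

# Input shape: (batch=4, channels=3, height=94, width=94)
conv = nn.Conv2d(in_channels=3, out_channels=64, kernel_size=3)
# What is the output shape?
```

Input: (4, 3, 94, 94) -> Output: (4, 64, 92, 92)

Answer: (4, 64, 92, 92)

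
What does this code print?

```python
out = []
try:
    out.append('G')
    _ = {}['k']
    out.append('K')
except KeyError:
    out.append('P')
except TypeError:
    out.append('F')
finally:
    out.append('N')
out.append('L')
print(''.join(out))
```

Execution trace: 'G' (try body) → 'P' (except KeyError) → 'N' (finally) → 'L' (after the try/except). Output: GPNL

Answer: GPNL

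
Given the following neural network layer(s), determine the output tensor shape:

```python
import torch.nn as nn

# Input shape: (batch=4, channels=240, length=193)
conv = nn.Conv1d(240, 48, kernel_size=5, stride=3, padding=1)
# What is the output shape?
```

Input: (4, 240, 193) -> Output: (4, 48, 64)

Answer: (4, 48, 64)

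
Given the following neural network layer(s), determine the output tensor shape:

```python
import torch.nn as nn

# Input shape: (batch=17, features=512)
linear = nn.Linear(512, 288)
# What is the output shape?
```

Input: (17, 512) -> Output: (17, 288)

Answer: (17, 288)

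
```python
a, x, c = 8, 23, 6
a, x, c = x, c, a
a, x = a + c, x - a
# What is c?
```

Trace:
`a, x, c = 8, 23, 6` → a = 8; x = 23; c = 6
`a, x, c = x, c, a` → a = 23; x = 6; c = 8
`a, x = a + c, x - a` → a = 31; x = -17
So c = 8

Answer: 8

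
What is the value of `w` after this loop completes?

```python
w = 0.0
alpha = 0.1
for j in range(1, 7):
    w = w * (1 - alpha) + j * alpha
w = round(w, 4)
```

Moving average with lr=0.1
`w` takes the values: 0.0 → 0.1 → 0.29 → 0.561 → 0.9049 → 1.31441 → 1.782969 → 1.783

Answer: 1.783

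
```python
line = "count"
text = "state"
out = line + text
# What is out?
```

Trace:
`line = "count"` → line = 'count'
`text = "state"` → text = 'state'
`out = line + text` → out = 'countstate'
So out = 'countstate'

Answer: 'countstate'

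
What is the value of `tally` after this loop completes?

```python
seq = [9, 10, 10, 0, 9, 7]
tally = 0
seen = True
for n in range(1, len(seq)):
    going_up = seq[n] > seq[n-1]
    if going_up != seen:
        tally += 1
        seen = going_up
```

Count direction changes in [9, 10, 10, 0, 9, 7]
`tally` takes the values: 0 → 1 → 2 → 3

Answer: 3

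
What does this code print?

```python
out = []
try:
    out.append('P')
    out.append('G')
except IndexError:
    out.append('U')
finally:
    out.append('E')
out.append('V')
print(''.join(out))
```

Execution trace: 'P' (try body) → 'G' (try body, no exception) → 'E' (finally) → 'V' (after the try/except). Output: PGEV

Answer: PGEV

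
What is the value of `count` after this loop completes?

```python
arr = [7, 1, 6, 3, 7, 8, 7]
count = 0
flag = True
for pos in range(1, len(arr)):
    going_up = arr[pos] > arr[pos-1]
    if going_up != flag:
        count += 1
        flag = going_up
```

Count direction changes in [7, 1, 6, 3, 7, 8, 7]
`count` takes the values: 0 → 1 → 2 → 3 → 4 → 5

Answer: 5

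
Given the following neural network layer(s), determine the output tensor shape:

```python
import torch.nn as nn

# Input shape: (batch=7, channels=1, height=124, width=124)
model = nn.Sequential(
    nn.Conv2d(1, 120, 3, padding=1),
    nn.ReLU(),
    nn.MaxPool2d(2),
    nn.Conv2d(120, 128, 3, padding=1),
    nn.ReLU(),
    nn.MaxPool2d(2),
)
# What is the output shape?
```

Input: (7, 1, 124, 124) -> after first Conv2d: (7, 120, 124, 124) -> after first MaxPool2d: (7, 120, 62, 62) -> after second Conv2d: (7, 128, 62, 62) -> Output: (7, 128, 31, 31)

Answer: (7, 128, 31, 31)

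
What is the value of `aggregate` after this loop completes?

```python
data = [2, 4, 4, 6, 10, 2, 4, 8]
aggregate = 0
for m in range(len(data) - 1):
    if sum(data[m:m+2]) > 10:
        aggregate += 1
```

Count windows with sum > 10
`aggregate` takes the values: 0 → 1 → 2 → 3

Answer: 3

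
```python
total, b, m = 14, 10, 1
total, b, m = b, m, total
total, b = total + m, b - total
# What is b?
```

Trace:
`total, b, m = 14, 10, 1` → total = 14; b = 10; m = 1
`total, b, m = b, m, total` → total = 10; b = 1; m = 14
`total, b = total + m, b - total` → total = 24; b = -9
So b = -9

Answer: -9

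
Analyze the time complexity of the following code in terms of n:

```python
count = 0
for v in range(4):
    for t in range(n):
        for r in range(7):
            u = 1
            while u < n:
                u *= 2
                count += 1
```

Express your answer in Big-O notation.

Each loop level contributes: 1 × n × 1 × log n. Multiplying the contributions gives O(n log n).

Answer: O(n log n)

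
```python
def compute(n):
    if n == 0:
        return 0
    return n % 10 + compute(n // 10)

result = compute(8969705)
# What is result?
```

Sum of digits of 8969705: 5 + 0 + 7 + 9 + 6 + 9 + 8 = 44

Answer: 44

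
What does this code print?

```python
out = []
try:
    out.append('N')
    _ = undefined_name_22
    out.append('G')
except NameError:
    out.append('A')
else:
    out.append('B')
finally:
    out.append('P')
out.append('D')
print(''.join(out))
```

Execution trace: 'N' (try body) → 'A' (except NameError) → 'P' (finally) → 'D' (after the try/except). Output: NAPD

Answer: NAPD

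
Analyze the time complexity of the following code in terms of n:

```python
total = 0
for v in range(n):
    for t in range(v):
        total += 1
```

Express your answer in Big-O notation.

Each loop level contributes: n × n. Multiplying the contributions gives O(n^2).

Answer: O(n^2)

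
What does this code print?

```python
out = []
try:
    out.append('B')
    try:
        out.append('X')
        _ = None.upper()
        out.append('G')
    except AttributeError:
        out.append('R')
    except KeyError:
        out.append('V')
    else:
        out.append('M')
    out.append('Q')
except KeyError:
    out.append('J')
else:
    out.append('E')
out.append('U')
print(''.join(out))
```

Execution trace: 'B' (try body) → 'X' (inner try body) → 'R' (inner except AttributeError) → 'Q' (try body, no exception) → 'E' (else) → 'U' (after the try/except). Output: BXRQEU

Answer: BXRQEU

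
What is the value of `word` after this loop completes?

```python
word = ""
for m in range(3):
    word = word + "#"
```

Repeat '#' 3 times
`word` takes the values: "" → "#" → "##" → "###"

Answer: "###"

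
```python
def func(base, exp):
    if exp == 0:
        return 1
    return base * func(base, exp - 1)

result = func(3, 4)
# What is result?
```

func(3, 4) = 3 * 3 * 3 * 3 = 81

Answer: 81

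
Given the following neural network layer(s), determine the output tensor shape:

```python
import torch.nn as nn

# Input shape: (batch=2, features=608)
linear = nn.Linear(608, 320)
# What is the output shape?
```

Input: (2, 608) -> Output: (2, 320)

Answer: (2, 320)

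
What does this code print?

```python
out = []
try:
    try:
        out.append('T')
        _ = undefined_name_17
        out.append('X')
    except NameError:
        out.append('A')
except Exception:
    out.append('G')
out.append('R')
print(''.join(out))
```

Execution trace: 'T' (inner try body) → 'A' (inner except NameError) → 'R' (after the try/except). Output: TAR

Answer: TAR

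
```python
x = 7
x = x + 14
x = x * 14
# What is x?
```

Trace:
`x = 7` → x = 7
`x = x + 14` → x = 21
`x = x * 14` → x = 294
So x = 294

Answer: 294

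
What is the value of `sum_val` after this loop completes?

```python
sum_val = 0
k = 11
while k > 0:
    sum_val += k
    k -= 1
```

Sum 11 down to 1
`sum_val` takes the values: 0 → 11 → 21 → 30 → 38 → 45 → 51 → 56 → 60 → 63 → 65 → 66

Answer: 66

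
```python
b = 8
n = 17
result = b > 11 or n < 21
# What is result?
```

Trace:
`b = 8` → b = 8
`n = 17` → n = 17
`result = b > 11 or n < 21` → result = True
So result = True

Answer: True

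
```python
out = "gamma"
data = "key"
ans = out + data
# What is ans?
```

Trace:
`out = "gamma"` → out = 'gamma'
`data = "key"` → data = 'key'
`ans = out + data` → ans = 'gammakey'
So ans = 'gammakey'

Answer: 'gammakey'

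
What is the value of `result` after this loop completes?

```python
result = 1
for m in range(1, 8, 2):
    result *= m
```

Product of 1, 3, 5, ... up to 7
`result` takes the values: 1 → 3 → 15 → 105

Answer: 105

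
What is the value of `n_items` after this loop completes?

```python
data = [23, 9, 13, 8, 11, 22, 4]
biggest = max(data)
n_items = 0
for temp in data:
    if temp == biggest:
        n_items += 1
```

Count of max value 23 in [23, 9, 13, 8, 11, 22, 4]
`n_items` takes the values: 0 → 1

Answer: 1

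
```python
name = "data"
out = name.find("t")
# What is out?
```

Trace:
`name = "data"` → name = 'data'
`out = name.find("t")` → out = 2
So out = 2

Answer: 2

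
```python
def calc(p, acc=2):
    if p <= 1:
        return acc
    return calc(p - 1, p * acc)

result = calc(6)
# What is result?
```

Accumulator trace (n, acc): (6, 2) -> (5, 12) -> (4, 60) -> (3, 240) -> (2, 720) -> (1, 1440) -> return 1440

Answer: 1440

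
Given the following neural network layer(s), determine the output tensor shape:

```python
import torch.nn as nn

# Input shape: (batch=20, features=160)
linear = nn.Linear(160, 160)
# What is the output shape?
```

Input: (20, 160) -> Output: (20, 160)

Answer: (20, 160)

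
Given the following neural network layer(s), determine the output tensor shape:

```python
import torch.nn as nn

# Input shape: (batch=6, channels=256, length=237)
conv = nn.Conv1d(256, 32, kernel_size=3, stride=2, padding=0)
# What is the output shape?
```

Input: (6, 256, 237) -> Output: (6, 32, 118)

Answer: (6, 32, 118)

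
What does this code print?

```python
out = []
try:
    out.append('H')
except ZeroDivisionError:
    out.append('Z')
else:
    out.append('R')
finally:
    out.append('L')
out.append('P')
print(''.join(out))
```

Execution trace: 'H' (try body, no exception) → 'R' (else) → 'L' (finally) → 'P' (after the try/except). Output: HRLP

Answer: HRLP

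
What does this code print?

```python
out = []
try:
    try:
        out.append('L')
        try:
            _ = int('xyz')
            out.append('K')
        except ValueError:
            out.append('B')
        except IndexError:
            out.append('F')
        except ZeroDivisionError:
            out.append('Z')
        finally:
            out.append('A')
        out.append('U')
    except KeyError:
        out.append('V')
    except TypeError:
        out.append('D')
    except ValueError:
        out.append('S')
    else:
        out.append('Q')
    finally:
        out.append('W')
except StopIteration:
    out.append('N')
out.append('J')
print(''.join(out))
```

Execution trace: 'L' (try body) → 'B' (inner except ValueError) → 'A' (inner finally) → 'U' (try body, no exception) → 'Q' (else) → 'W' (finally) → 'J' (after the try/except). Output: LBAUQWJ

Answer: LBAUQWJ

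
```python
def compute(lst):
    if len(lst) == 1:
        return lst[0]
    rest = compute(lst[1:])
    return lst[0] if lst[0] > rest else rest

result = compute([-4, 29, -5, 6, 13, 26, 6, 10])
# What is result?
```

Recursive max over [-4, 29, -5, 6, 13, 26, 6, 10] = 29

Answer: 29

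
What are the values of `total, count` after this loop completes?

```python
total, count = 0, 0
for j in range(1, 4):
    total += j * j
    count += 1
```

Sum of squares and count
`total, count` takes the values: (0, 0) → (1, 0) → (1, 1) → (5, 1) → (5, 2) → (14, 2) → (14, 3)

Answer: 14, 3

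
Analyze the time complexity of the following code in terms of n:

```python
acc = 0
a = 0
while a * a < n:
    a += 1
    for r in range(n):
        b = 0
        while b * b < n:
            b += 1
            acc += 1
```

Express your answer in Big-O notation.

Each loop level contributes: √n × n × √n. Multiplying the contributions gives O(n^2).

Answer: O(n^2)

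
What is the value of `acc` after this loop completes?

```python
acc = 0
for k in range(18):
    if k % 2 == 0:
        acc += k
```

Sum of even numbers 0 to 17
`acc` takes the values: 0 → 2 → 6 → 12 → 20 → 30 → 42 → 56 → 72

Answer: 72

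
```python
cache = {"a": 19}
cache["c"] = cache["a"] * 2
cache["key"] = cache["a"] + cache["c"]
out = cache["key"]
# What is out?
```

Trace:
`cache = {"a": 19}` → cache = {'a': 19}
`cache["c"] = cache["a"] * 2` → cache = {'a': 19, 'c': 38}
`cache["key"] = cache["a"] + cache["c"]` → cache = {'a': 19, 'c': 38, 'key': 57}
`out = cache["key"]` → out = 57
So out = 57

Answer: 57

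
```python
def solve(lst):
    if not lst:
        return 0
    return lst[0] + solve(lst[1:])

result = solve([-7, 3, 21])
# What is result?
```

(-7) + 3 + 21 + 0 = 17

Answer: 17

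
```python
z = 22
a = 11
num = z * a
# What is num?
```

Trace:
`z = 22` → z = 22
`a = 11` → a = 11
`num = z * a` → num = 242
So num = 242

Answer: 242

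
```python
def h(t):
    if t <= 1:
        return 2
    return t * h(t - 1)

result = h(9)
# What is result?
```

h(9) = 9 * 8 * 7 * 6 * 5 * 4 * 3 * 2 * 2 = 725760

Answer: 725760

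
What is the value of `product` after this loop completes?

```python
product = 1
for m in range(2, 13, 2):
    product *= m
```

Product of even numbers 2 to 12
`product` takes the values: 1 → 2 → 8 → 48 → 384 → 3840 → 46080

Answer: 46080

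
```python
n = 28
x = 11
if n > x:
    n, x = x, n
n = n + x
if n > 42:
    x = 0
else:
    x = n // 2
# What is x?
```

Trace:
`n = 28` → n = 28
`x = 11` → x = 11
`if n > x: ...` → n > x is True → n = 11; x = 28
`n = n + x` → n = 39
`if n > 42: ...` → n > 42 is False, take else branch → x = 19
So x = 19

Answer: 19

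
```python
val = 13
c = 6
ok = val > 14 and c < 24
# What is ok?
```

Trace:
`val = 13` → val = 13
`c = 6` → c = 6
`ok = val > 14 and c < 24` → ok = False
So ok = False

Answer: False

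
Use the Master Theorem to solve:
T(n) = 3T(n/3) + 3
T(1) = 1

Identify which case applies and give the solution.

a=3, b=3, f(n)=3. log_3(3) = 1. Since c=0 < 1, Case 1 applies: T(n) = Θ(n^log_b(a)) = O(n).

Answer: O(n) - Case 1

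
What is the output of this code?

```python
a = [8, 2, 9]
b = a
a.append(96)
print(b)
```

Key concept: basic list aliasing.
Step by step:
`a = [8, 2, 9]` → a = [8, 2, 9]
`b = a` → b = [8, 2, 9] (same object as a)
`a.append(96)` → a = [8, 2, 9, 96] (same object as b); b = [8, 2, 9, 96] (same object as a)
`print(b)` → prints [8, 2, 9, 96]

Answer: [8, 2, 9, 96]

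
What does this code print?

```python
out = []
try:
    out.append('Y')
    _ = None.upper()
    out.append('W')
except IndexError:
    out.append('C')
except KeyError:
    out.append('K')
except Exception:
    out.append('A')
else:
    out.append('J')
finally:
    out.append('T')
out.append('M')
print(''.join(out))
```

Execution trace: 'Y' (try body) → 'A' (except Exception) → 'T' (finally) → 'M' (after the try/except). Output: YATM

Answer: YATM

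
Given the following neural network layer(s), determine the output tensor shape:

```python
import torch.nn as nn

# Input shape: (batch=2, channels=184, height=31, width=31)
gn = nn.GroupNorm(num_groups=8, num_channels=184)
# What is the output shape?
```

Input: (2, 184, 31, 31) -> Output: (2, 184, 31, 31)

Answer: (2, 184, 31, 31)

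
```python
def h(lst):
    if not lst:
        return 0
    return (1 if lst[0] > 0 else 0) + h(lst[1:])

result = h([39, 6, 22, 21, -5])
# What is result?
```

Count of positive elements in [39, 6, 22, 21, -5] = 4

Answer: 4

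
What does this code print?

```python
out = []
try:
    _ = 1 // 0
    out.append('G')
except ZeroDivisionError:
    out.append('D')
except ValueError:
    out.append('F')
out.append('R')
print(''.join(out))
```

Execution trace: 'D' (except ZeroDivisionError) → 'R' (after the try/except). Output: DR

Answer: DR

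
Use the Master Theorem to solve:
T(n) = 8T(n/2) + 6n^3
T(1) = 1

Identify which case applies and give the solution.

a=8, b=2, f(n)=6n^3. log_2(8) = 3. Since c=3 = 3, Case 2 applies: T(n) = Θ(n^log_b(a) · log n) = O(n^3 log n).

Answer: O(n^3 log n) - Case 2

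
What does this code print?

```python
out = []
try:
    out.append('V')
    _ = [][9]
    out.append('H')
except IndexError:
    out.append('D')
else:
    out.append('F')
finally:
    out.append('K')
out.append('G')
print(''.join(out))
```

Execution trace: 'V' (try body) → 'D' (except IndexError) → 'K' (finally) → 'G' (after the try/except). Output: VDKG

Answer: VDKG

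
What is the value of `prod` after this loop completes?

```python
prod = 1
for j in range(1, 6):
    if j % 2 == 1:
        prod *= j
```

Product of odd numbers 1 to 5
`prod` takes the values: 1 → 3 → 15

Answer: 15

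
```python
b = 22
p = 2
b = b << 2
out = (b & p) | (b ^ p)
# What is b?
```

Trace:
`b = 22` → b = 22
`p = 2` → p = 2
`b = b << 2` → b = 88
`out = (b & p) | (b ^ p)` → out = 90
So b = 88

Answer: 88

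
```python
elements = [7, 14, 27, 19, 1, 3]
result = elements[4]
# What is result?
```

Trace:
`elements = [7, 14, 27, 19, 1, 3]` → elements = [7, 14, 27, 19, 1, 3]
`result = elements[4]` → result = 1
So result = 1

Answer: 1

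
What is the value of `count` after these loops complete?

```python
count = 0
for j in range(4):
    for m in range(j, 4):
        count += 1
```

Upper triangle: 4 + 3 + ... + 1
`count` takes the values: 0 → 1 → 2 → 3 → 4 → 5 → 6 → 7 → 8 → 9 → 10

Answer: 10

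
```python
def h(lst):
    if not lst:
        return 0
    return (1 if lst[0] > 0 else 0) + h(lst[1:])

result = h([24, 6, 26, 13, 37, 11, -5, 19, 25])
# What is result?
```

Count of positive elements in [24, 6, 26, 13, 37, 11, -5, 19, 25] = 8

Answer: 8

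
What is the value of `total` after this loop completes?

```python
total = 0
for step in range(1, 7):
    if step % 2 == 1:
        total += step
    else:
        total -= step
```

Add odd, subtract even
`total` takes the values: 0 → 1 → -1 → 2 → -2 → 3 → -3

Answer: -3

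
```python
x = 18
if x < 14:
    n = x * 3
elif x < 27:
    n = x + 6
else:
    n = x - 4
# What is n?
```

Trace:
`x = 18` → x = 18
`if x < 14: ...` → x < 14 is False, x < 27 is True → n = 24
So n = 24

Answer: 24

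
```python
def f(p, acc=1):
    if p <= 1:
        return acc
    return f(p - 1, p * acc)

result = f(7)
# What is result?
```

Accumulator trace (n, acc): (7, 1) -> (6, 7) -> (5, 42) -> (4, 210) -> (3, 840) -> (2, 2520) -> (1, 5040) -> return 5040

Answer: 5040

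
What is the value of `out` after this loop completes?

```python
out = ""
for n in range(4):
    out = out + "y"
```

Repeat 'y' 4 times
`out` takes the values: "" → "y" → "yy" → "yyy" → "yyyy"

Answer: "yyyy"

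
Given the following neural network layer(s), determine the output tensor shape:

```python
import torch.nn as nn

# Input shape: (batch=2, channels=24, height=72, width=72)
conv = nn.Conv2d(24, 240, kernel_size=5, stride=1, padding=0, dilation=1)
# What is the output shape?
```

Input: (2, 24, 72, 72) -> Output: (2, 240, 68, 68)

Answer: (2, 240, 68, 68)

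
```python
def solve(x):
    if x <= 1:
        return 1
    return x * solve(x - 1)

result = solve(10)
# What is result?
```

solve(10) = 10 * 9 * 8 * 7 * 6 * 5 * 4 * 3 * 2 * 1 = 3628800

Answer: 3628800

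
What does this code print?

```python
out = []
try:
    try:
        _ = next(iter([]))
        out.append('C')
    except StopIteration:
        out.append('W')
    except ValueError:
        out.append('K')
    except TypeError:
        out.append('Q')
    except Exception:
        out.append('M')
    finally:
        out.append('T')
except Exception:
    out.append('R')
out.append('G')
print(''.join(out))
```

Execution trace: 'W' (inner except StopIteration) → 'T' (inner finally) → 'G' (after the try/except). Output: WTG

Answer: WTG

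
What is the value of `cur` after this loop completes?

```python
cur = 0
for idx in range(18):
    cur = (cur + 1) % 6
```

Increment mod 6, 18 times = 0
`cur` takes the values: 0 → 1 → 2 → 3 → 4 → 5 → 0 → 1 → 2 → 3 → 4 → 5 → 0 → 1 → 2 → 3 → 4 → 5 → 0

Answer: 0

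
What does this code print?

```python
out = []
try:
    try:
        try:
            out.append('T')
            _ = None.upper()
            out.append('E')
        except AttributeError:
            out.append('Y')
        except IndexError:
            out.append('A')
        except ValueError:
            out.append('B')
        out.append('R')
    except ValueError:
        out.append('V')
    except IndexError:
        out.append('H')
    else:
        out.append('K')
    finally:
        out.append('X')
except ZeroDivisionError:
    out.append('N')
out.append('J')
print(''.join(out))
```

Execution trace: 'T' (inner try body) → 'Y' (inner except AttributeError) → 'R' (try body, no exception) → 'K' (else) → 'X' (finally) → 'J' (after the try/except). Output: TYRKXJ

Answer: TYRKXJ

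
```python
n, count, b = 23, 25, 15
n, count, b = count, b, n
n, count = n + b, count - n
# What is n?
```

Trace:
`n, count, b = 23, 25, 15` → n = 23; count = 25; b = 15
`n, count, b = count, b, n` → n = 25; count = 15; b = 23
`n, count = n + b, count - n` → n = 48; count = -10
So n = 48

Answer: 48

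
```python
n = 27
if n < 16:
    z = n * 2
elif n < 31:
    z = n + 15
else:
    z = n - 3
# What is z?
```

Trace:
`n = 27` → n = 27
`if n < 16: ...` → n < 16 is False, n < 31 is True → z = 42
So z = 42

Answer: 42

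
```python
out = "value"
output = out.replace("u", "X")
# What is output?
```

Trace:
`out = "value"` → out = 'value'
`output = out.replace("u", "X")` → output = 'valXe'
So output = 'valXe'

Answer: 'valXe'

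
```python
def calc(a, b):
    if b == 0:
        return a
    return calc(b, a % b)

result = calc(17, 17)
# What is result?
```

calc(17, 17) -> calc(17, 0) -> 17

Answer: 17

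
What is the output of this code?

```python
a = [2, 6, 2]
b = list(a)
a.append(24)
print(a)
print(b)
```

Key concept: list() constructor creates copy.
Step by step:
`a = [2, 6, 2]` → a = [2, 6, 2]
`b = list(a)` → b = [2, 6, 2]
`a.append(24)` → a = [2, 6, 2, 24]
`print(a)` → prints [2, 6, 2, 24]
`print(b)` → prints [2, 6, 2]

Answer:
[2, 6, 2, 24]
[2, 6, 2]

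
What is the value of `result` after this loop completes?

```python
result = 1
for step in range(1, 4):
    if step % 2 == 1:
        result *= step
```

Product of odd numbers 1 to 3
`result` takes the values: 1 → 3

Answer: 3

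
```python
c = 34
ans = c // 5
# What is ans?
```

Trace:
`c = 34` → c = 34
`ans = c // 5` → ans = 6
So ans = 6

Answer: 6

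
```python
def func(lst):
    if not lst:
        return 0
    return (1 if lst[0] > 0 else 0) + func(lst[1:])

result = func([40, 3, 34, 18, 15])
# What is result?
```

Count of positive elements in [40, 3, 34, 18, 15] = 5

Answer: 5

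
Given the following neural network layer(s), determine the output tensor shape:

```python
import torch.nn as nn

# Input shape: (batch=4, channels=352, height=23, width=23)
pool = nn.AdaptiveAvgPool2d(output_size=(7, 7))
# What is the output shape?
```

Input: (4, 352, 23, 23) -> Output: (4, 352, 7, 7)

Answer: (4, 352, 7, 7)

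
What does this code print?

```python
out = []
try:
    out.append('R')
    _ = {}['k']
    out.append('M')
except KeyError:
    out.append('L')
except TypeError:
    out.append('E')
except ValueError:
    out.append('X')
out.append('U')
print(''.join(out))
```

Execution trace: 'R' (try body) → 'L' (except KeyError) → 'U' (after the try/except). Output: RLU

Answer: RLU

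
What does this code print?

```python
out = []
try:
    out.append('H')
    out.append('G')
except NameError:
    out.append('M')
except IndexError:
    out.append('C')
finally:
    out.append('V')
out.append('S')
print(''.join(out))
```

Execution trace: 'H' (try body) → 'G' (try body, no exception) → 'V' (finally) → 'S' (after the try/except). Output: HGVS

Answer: HGVS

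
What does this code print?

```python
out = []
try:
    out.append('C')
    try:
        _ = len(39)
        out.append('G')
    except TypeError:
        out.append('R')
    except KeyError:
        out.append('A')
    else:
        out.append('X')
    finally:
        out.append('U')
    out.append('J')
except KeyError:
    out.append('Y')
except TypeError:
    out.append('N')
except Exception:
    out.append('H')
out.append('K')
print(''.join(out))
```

Execution trace: 'C' (try body) → 'R' (inner except TypeError) → 'U' (inner finally) → 'J' (try body, no exception) → 'K' (after the try/except). Output: CRUJK

Answer: CRUJK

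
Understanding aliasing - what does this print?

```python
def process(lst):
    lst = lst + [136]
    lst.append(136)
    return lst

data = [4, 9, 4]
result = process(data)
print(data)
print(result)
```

Key concept: rebinding parameter vs mutation.
Step by step:
`data = [4, 9, 4]` → data = [4, 9, 4]
`result = process(data)` → result = [4, 9, 4, 136, 136]
`print(data)` → prints [4, 9, 4]
`print(result)` → prints [4, 9, 4, 136, 136]

Answer:
[4, 9, 4]
[4, 9, 4, 136, 136]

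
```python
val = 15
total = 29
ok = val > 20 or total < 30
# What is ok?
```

Trace:
`val = 15` → val = 15
`total = 29` → total = 29
`ok = val > 20 or total < 30` → ok = True
So ok = True

Answer: True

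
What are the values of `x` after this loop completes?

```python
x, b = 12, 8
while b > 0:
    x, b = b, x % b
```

GCD of 12 and 8
`x` takes the values: 12 → 8 → 4

Answer: 4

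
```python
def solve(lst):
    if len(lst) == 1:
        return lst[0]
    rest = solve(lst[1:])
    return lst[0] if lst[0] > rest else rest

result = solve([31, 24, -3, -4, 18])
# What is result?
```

Recursive max over [31, 24, -3, -4, 18] = 31

Answer: 31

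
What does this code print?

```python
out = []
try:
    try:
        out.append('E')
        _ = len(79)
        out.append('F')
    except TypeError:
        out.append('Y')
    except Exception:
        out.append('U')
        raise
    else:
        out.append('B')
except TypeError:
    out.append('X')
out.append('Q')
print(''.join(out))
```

Execution trace: 'E' (inner try body) → 'Y' (inner except TypeError) → 'Q' (after the try/except). Output: EYQ

Answer: EYQ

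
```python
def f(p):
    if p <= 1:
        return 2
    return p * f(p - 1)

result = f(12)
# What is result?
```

f(12) = 12 * 11 * 10 * 9 * 8 * 7 * 6 * 5 * 4 * 3 * 2 * 2 = 958003200

Answer: 958003200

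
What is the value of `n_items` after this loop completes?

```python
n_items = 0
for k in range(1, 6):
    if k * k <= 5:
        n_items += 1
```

Count numbers where k² ≤ 5
`n_items` takes the values: 0 → 1 → 2

Answer: 2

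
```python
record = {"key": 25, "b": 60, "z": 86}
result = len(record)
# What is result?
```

Trace:
`record = {"key": 25, "b": 60, "z": 86}` → record = {'key': 25, 'b': 60, 'z': 86}
`result = len(record)` → result = 3
So result = 3

Answer: 3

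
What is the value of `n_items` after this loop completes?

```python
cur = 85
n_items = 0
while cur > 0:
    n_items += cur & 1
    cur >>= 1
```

Count set bits in 85 (binary: 0b1010101)
`n_items` takes the values: 0 → 1 → 2 → 3 → 4

Answer: 4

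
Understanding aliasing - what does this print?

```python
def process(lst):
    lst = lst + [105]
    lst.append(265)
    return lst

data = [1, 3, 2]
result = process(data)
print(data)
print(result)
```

Key concept: rebinding parameter vs mutation.
Step by step:
`data = [1, 3, 2]` → data = [1, 3, 2]
`result = process(data)` → result = [1, 3, 2, 105, 265]
`print(data)` → prints [1, 3, 2]
`print(result)` → prints [1, 3, 2, 105, 265]

Answer:
[1, 3, 2]
[1, 3, 2, 105, 265]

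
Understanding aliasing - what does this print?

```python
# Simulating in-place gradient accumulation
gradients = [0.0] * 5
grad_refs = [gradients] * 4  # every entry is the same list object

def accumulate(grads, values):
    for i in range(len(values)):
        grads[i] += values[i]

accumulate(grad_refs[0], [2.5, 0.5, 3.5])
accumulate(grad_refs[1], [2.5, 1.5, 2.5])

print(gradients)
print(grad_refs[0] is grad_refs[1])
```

Key concept: gradient accumulation aliasing.
Step by step:
`gradients = [0.0] * 5` → gradients = [0.0, 0.0, 0.0, 0.0, 0.0]
`grad_refs = [gradients] * 4` → grad_refs = [[0.0, 0.0, 0.0, 0.0, 0.0], [0.0, 0.0, 0.0, 0.0, 0.0], [0.0, 0.0, 0.0, 0.0, 0.0], [0.0, 0.0, 0.0, 0.0, 0.0]]
`accumulate(grad_refs[0], [2.5, 0.5, 3.5])` → gradients = [2.5, 0.5, 3.5, 0.0, 0.0]; grad_refs = [[2.5, 0.5, 3.5, 0.0, 0.0], [2.5, 0.5, 3.5, 0.0, 0.0], [2.5, 0.5, 3.5, 0.0, 0.0], [2.5, 0.5, 3.5, 0.0, 0.0]]
`accumulate(grad_refs[1], [2.5, 1.5, 2.5])` → gradients = [5.0, 2.0, 6.0, 0.0, 0.0]; grad_refs = [[5.0, 2.0, 6.0, 0.0, 0.0], [5.0, 2.0, 6.0, 0.0, 0.0], [5.0, 2.0, 6.0, 0.0, 0.0], [5.0, 2.0, 6.0, 0.0, 0.0]]
`print(gradients)` → prints [5.0, 2.0, 6.0, 0.0, 0.0]
`print(grad_refs[0] is grad_refs[1])` → prints True

Answer:
[5.0, 2.0, 6.0, 0.0, 0.0]
True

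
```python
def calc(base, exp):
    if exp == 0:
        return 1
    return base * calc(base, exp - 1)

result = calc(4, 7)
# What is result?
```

calc(4, 7) = 4 * 4 * 4 * 4 * 4 * 4 * 4 = 16384

Answer: 16384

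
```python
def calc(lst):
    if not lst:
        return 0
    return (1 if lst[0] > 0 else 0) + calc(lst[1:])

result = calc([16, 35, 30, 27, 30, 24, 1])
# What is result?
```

Count of positive elements in [16, 35, 30, 27, 30, 24, 1] = 7

Answer: 7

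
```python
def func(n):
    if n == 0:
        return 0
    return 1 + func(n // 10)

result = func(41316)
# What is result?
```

Count of digits of 41316: 5

Answer: 5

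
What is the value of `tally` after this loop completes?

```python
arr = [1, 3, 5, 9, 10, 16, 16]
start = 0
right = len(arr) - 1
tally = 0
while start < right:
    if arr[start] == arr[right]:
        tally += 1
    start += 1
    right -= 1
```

Count matching pairs from ends
`tally` takes the values: 0

Answer: 0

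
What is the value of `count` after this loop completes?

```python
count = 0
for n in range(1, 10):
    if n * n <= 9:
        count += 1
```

Count numbers where n² ≤ 9
`count` takes the values: 0 → 1 → 2 → 3

Answer: 3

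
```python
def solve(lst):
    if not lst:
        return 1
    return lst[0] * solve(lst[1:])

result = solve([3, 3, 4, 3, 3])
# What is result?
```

Product over [3, 3, 4, 3, 3] = 3 * 3 * 4 * 3 * 3 = 324

Answer: 324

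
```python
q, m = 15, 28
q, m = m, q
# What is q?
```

Trace:
`q, m = 15, 28` → q = 15; m = 28
`q, m = m, q` → q = 28; m = 15
So q = 28

Answer: 28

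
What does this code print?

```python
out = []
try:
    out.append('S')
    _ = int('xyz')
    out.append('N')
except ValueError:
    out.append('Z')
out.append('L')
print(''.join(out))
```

Execution trace: 'S' (try body) → 'Z' (except ValueError) → 'L' (after the try/except). Output: SZL

Answer: SZL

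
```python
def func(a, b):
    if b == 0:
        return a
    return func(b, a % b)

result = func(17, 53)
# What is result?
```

func(17, 53) -> func(53, 17) -> func(17, 2) -> func(2, 1) -> func(1, 0) -> 1

Answer: 1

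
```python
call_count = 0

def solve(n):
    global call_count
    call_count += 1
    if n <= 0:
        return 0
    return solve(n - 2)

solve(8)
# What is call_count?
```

Linear recursion stepping by 2: 5 calls from n=8 down to ≤0.

Answer: 5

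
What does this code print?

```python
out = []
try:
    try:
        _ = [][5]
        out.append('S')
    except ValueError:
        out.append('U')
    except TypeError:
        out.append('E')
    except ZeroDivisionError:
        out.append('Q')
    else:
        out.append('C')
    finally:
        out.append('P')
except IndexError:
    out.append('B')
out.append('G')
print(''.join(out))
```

Execution trace: 'P' (finally) → 'B' (outer except IndexError) → 'G' (after the try/except). Output: PBG

Answer: PBG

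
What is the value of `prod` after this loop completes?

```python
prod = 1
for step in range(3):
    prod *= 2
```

2^3 = 8
`prod` takes the values: 1 → 2 → 4 → 8

Answer: 8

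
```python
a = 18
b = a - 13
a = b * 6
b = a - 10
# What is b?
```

Trace:
`a = 18` → a = 18
`b = a - 13` → b = 5
`a = b * 6` → a = 30
`b = a - 10` → b = 20
So b = 20

Answer: 20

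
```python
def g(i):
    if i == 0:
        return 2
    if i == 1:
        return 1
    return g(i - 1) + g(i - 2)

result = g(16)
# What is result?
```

Build up from base cases: g(0)=2, g(1)=1, g(2)=3, g(3)=4, g(4)=7, g(5)=11, g(6)=18, ..., g(16)=2207

Answer: 2207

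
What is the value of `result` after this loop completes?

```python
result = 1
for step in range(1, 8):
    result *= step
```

7! = 5040
`result` takes the values: 1 → 2 → 6 → 24 → 120 → 720 → 5040

Answer: 5040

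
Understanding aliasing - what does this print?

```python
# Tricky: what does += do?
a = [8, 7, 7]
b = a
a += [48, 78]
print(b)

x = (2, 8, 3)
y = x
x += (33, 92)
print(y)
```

Key concept: += behavior differs for mutable vs immutable.
Step by step:
`a = [8, 7, 7]` → a = [8, 7, 7]
`b = a` → b = [8, 7, 7] (same object as a)
`a += [48, 78]` → a = [8, 7, 7, 48, 78] (same object as b); b = [8, 7, 7, 48, 78] (same object as a)
`print(b)` → prints [8, 7, 7, 48, 78]
`x = (2, 8, 3)` → x = (2, 8, 3)
`y = x` → y = (2, 8, 3)
`x += (33, 92)` → x = (2, 8, 3, 33, 92)
`print(y)` → prints (2, 8, 3)

Answer:
[8, 7, 7, 48, 78]
(2, 8, 3)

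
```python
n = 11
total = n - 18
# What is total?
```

Trace:
`n = 11` → n = 11
`total = n - 18` → total = -7
So total = -7

Answer: -7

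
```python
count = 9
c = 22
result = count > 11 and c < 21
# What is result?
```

Trace:
`count = 9` → count = 9
`c = 22` → c = 22
`result = count > 11 and c < 21` → result = False
So result = False

Answer: False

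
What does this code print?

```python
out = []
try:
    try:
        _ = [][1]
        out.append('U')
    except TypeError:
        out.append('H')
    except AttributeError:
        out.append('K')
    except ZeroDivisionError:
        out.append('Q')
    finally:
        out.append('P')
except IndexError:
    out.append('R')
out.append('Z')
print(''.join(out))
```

Execution trace: 'P' (inner finally) → 'R' (outer except IndexError) → 'Z' (after the try/except). Output: PRZ

Answer: PRZ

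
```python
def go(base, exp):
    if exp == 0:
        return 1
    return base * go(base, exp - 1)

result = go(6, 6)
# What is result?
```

go(6, 6) = 6 * 6 * 6 * 6 * 6 * 6 = 46656

Answer: 46656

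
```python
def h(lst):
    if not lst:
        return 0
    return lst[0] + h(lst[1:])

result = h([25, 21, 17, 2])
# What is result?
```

25 + 21 + 17 + 2 + 0 = 65

Answer: 65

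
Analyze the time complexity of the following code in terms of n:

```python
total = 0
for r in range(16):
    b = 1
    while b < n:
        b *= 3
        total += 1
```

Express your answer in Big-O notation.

Each loop level contributes: 1 × log n. Multiplying the contributions gives O(log n).

Answer: O(log n)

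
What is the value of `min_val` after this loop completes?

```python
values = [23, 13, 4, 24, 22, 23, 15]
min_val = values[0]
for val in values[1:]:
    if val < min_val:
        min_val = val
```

Minimum of [23, 13, 4, 24, 22, 23, 15]
`min_val` takes the values: 23 → 13 → 4

Answer: 4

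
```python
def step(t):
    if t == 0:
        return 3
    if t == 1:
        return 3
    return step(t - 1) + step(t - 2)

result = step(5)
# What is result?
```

Build up from base cases: step(0)=3, step(1)=3, step(2)=6, step(3)=9, step(4)=15, step(5)=24

Answer: 24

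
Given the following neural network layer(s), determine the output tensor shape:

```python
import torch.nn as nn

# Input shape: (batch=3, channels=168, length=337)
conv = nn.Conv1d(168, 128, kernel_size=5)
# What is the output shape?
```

Input: (3, 168, 337) -> Output: (3, 128, 333)

Answer: (3, 128, 333)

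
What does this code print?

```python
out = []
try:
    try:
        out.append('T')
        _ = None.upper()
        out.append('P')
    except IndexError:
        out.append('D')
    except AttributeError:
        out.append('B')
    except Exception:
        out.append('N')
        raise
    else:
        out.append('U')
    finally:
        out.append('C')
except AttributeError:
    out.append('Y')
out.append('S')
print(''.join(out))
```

Execution trace: 'T' (inner try body) → 'B' (inner except AttributeError) → 'C' (inner finally) → 'S' (after the try/except). Output: TBCS

Answer: TBCS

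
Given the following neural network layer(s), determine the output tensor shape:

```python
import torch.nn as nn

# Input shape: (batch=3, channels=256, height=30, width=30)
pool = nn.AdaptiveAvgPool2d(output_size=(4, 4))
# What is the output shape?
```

Input: (3, 256, 30, 30) -> Output: (3, 256, 4, 4)

Answer: (3, 256, 4, 4)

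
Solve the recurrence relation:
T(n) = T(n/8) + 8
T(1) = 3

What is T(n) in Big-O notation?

Each step divides n by 8 and adds 8. After log_8(n) steps we reach T(1)=3. So T(n) = 8·log_8(n) + 3 = O(log n).

Answer: O(log n)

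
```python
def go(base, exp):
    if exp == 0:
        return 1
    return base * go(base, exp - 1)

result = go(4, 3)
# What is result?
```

go(4, 3) = 4 * 4 * 4 = 64

Answer: 64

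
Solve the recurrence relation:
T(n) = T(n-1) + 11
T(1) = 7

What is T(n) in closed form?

Unrolling: T(n) = T(1) + 11·(n-1) = 7 + 11(n-1) = 11n - 4.

Answer: T(n) = 11n - 4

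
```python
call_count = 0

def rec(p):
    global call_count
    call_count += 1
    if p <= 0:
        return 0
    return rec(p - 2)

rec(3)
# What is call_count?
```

Linear recursion stepping by 2: 3 calls from p=3 down to ≤0.

Answer: 3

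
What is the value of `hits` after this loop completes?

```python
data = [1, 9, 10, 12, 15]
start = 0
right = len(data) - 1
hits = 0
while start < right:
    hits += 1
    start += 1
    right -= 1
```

Iterations until pointers meet (list length 5)
`hits` takes the values: 0 → 1 → 2

Answer: 2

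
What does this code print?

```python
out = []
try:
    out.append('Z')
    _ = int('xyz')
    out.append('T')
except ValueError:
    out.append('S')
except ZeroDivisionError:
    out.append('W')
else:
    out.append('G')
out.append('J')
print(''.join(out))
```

Execution trace: 'Z' (try body) → 'S' (except ValueError) → 'J' (after the try/except). Output: ZSJ

Answer: ZSJ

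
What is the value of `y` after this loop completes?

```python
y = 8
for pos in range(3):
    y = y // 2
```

Halve 3 times: 8 // 2^3 = 1
`y` takes the values: 8 → 4 → 2 → 1

Answer: 1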